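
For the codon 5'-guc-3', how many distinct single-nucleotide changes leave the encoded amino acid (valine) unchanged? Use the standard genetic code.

Position 1: none → 0 synonymous.
Position 2: none → 0 synonymous.
Position 3: GUU, GUA, GUG → 3 synonymous.
Total: 0 + 0 + 3 = 3.

3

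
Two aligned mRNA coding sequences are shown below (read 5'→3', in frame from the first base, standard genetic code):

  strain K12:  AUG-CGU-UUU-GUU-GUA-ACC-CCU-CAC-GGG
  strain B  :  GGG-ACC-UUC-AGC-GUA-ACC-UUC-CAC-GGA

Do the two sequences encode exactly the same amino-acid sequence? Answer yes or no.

no

Codon 1: AUG Met / GGG Gly — nonsynonymous.
Codon 2: CGU Arg / ACC Thr — nonsynonymous.
Codon 3: UUU Phe / UUC Phe — synonymous.
Codon 4: GUU Val / AGC Ser — nonsynonymous.
Codon 5: GUA Val / GUA Val — identical.
Codon 6: ACC Thr / ACC Thr — identical.
Codon 7: CCU Pro / UUC Phe — nonsynonymous.
Codon 8: CAC His / CAC His — identical.
Codon 9: GGG Gly / GGA Gly — synonymous.
Nonsynonymous differences: 4 → different protein.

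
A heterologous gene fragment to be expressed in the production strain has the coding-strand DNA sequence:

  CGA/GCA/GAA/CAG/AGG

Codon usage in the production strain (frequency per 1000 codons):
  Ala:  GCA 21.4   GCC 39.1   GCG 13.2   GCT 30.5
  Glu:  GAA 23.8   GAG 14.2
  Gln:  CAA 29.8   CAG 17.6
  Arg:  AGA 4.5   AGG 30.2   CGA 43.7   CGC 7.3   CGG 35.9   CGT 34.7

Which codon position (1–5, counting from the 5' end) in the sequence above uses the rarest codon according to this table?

Codon 1 CGA (Arg): 43.7 per 1000.
Codon 2 GCA (Ala): 21.4 per 1000.
Codon 3 GAA (Glu): 23.8 per 1000.
Codon 4 CAG (Gln): 17.6 per 1000.
Codon 5 AGG (Arg): 30.2 per 1000.
Lowest frequency is 17.6 at codon 4.

4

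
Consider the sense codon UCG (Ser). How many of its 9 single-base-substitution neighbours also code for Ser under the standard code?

3

Position 1: none → 0 synonymous.
Position 2: none → 0 synonymous.
Position 3: UCU, UCC, UCA → 3 synonymous.
Total: 0 + 0 + 3 = 3.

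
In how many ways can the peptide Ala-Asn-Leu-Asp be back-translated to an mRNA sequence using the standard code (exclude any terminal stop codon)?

Ala: 4 codons.
Asn: 2 codons.
Leu: 6 codons.
Asp: 2 codons.
4 × 2 × 6 × 2 = 96.

96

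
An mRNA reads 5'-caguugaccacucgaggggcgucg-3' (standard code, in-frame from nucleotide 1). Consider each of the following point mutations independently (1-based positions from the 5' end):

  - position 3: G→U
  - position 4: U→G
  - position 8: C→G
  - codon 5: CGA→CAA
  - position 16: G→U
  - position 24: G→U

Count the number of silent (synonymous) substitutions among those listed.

Codon 1: CAG (Gln) → CAU (His) — missense.
Codon 2: UUG (Leu) → GUG (Val) — missense.
Codon 3: ACC (Thr) → AGC (Ser) — missense.
Codon 5: CGA (Arg) → CAA (Gln) — missense.
Codon 6: GGG (Gly) → UGG (Trp) — missense.
Codon 8: UCG (Ser) → UCU (Ser) — synonymous.
Synonymous: 1 of 6.

1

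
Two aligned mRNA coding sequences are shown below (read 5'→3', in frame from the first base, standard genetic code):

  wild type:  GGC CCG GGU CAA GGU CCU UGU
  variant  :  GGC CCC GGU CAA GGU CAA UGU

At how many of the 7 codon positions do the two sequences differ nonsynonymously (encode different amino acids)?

1

Codon 1: GGC Gly / GGC Gly — identical.
Codon 2: CCG Pro / CCC Pro — synonymous.
Codon 3: GGU Gly / GGU Gly — identical.
Codon 4: CAA Gln / CAA Gln — identical.
Codon 5: GGU Gly / GGU Gly — identical.
Codon 6: CCU Pro / CAA Gln — nonsynonymous.
Codon 7: UGU Cys / UGU Cys — identical.
Nonsynonymous differences: 1.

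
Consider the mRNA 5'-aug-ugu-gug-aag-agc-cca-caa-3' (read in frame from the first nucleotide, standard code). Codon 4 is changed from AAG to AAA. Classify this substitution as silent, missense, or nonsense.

Position 12 falls in codon 4: AAG → Lys.
After the substitution the codon is AAA → Lys.
Both encode Lys, so the change is synonymous.

silent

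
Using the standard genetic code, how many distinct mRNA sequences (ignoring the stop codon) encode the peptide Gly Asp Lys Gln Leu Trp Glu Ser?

2304

Gly: 4 codons.
Asp: 2 codons.
Lys: 2 codons.
Gln: 2 codons.
Leu: 6 codons.
Trp: 1 codon.
Glu: 2 codons.
Ser: 6 codons.
4 × 2 × 2 × 2 × 6 × 1 × 2 × 6 = 2304.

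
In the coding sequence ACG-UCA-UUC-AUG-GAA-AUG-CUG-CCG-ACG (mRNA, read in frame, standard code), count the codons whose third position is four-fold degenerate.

Codon 1 ACG (Thr): third position 4-fold.
Codon 2 UCA (Ser): third position 4-fold.
Codon 3 UUC (Phe): third position 2-fold.
Codon 4 AUG (Met): third position 1-fold.
Codon 5 GAA (Glu): third position 2-fold.
Codon 6 AUG (Met): third position 1-fold.
Codon 7 CUG (Leu): third position 4-fold.
Codon 8 CCG (Pro): third position 4-fold.
Codon 9 ACG (Thr): third position 4-fold.
Four-fold degenerate third positions: 5.

5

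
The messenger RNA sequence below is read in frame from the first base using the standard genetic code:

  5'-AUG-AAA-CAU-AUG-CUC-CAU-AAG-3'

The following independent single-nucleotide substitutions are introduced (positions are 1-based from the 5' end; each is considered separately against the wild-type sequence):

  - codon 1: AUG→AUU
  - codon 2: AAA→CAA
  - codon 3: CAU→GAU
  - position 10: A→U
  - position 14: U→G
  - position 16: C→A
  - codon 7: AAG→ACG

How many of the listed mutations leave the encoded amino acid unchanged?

0

Codon 1: AUG (Met) → AUU (Ile) — missense.
Codon 2: AAA (Lys) → CAA (Gln) — missense.
Codon 3: CAU (His) → GAU (Asp) — missense.
Codon 4: AUG (Met) → UUG (Leu) — missense.
Codon 5: CUC (Leu) → CGC (Arg) — missense.
Codon 6: CAU (His) → AAU (Asn) — missense.
Codon 7: AAG (Lys) → ACG (Thr) — missense.
Synonymous: 0 of 7.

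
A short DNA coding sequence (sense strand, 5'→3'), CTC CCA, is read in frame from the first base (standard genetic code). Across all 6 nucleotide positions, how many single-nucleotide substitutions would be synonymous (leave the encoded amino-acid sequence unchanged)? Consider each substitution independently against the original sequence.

Codon 1 (CTC, Leu): 3 synonymous substitutions.
Codon 2 (CCA, Pro): 3 synonymous substitutions.
Total: 3 + 3 = 6.

6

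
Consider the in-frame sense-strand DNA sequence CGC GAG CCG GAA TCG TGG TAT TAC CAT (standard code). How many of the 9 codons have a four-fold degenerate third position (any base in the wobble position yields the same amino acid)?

3

Codon 1 CGC (Arg): third position 4-fold.
Codon 2 GAG (Glu): third position 2-fold.
Codon 3 CCG (Pro): third position 4-fold.
Codon 4 GAA (Glu): third position 2-fold.
Codon 5 TCG (Ser): third position 4-fold.
Codon 6 TGG (Trp): third position 1-fold.
Codon 7 TAT (Tyr): third position 2-fold.
Codon 8 TAC (Tyr): third position 2-fold.
Codon 9 CAT (His): third position 2-fold.
Four-fold degenerate third positions: 3.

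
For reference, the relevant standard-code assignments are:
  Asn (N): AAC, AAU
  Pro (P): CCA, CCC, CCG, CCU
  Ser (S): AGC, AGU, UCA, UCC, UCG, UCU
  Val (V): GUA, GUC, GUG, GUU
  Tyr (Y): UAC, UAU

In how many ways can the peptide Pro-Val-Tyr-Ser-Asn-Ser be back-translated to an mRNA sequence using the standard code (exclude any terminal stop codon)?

Pro: 4 codons.
Val: 4 codons.
Tyr: 2 codons.
Ser: 6 codons.
Asn: 2 codons.
Ser: 6 codons.
4 × 4 × 2 × 6 × 2 × 6 = 2304.

2304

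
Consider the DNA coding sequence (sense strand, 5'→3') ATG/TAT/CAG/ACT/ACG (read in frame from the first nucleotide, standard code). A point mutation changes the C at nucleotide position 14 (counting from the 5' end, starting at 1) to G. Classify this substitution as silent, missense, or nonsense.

Position 14 falls in codon 5: ACG → Thr.
After the substitution the codon is AGG → Arg.
Thr ≠ Arg, so this is a missense mutation.

missense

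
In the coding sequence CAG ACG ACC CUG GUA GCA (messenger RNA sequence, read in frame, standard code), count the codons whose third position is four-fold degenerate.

Codon 1 CAG (Gln): third position 2-fold.
Codon 2 ACG (Thr): third position 4-fold.
Codon 3 ACC (Thr): third position 4-fold.
Codon 4 CUG (Leu): third position 4-fold.
Codon 5 GUA (Val): third position 4-fold.
Codon 6 GCA (Ala): third position 4-fold.
Four-fold degenerate third positions: 5.

5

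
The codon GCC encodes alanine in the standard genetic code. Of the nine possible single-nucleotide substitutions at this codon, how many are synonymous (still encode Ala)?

3

Position 1: none → 0 synonymous.
Position 2: none → 0 synonymous.
Position 3: GCT, GCA, GCG → 3 synonymous.
Total: 0 + 0 + 3 = 3.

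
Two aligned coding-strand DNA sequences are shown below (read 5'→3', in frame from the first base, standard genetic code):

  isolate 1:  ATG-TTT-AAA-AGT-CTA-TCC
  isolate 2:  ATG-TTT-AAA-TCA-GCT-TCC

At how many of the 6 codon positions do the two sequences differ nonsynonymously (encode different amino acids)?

1

Codon 1: ATG Met / ATG Met — identical.
Codon 2: TTT Phe / TTT Phe — identical.
Codon 3: AAA Lys / AAA Lys — identical.
Codon 4: AGT Ser / TCA Ser — synonymous.
Codon 5: CTA Leu / GCT Ala — nonsynonymous.
Codon 6: TCC Ser / TCC Ser — identical.
Nonsynonymous differences: 1.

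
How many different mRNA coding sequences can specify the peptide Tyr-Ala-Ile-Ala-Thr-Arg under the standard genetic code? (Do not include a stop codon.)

2304

Tyr: 2 codons.
Ala: 4 codons.
Ile: 3 codons.
Ala: 4 codons.
Thr: 4 codons.
Arg: 6 codons.
2 × 4 × 3 × 4 × 4 × 6 = 2304.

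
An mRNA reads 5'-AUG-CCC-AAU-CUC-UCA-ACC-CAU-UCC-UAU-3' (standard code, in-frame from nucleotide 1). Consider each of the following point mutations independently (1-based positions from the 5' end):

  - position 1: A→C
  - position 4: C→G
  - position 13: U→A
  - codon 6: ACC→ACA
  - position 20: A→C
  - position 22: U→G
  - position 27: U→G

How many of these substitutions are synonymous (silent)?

Codon 1: AUG (Met) → CUG (Leu) — missense.
Codon 2: CCC (Pro) → GCC (Ala) — missense.
Codon 5: UCA (Ser) → ACA (Thr) — missense.
Codon 6: ACC (Thr) → ACA (Thr) — synonymous.
Codon 7: CAU (His) → CCU (Pro) — missense.
Codon 8: UCC (Ser) → GCC (Ala) — missense.
Codon 9: UAU (Tyr) → UAG (Stop) — nonsense.
Synonymous: 1 of 7.

1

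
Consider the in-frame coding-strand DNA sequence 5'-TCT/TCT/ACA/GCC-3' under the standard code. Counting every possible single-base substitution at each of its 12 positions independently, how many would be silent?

12

Codon 1 (TCT, Ser): 3 synonymous substitutions.
Codon 2 (TCT, Ser): 3 synonymous substitutions.
Codon 3 (ACA, Thr): 3 synonymous substitutions.
Codon 4 (GCC, Ala): 3 synonymous substitutions.
Total: 3 + 3 + 3 + 3 = 12.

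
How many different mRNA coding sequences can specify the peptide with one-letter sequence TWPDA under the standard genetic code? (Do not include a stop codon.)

128

Thr: 4 codons.
Trp: 1 codon.
Pro: 4 codons.
Asp: 2 codons.
Ala: 4 codons.
4 × 1 × 4 × 2 × 4 = 128.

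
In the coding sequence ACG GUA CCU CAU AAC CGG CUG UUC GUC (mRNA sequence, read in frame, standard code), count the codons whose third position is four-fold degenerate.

6

Codon 1 ACG (Thr): third position 4-fold.
Codon 2 GUA (Val): third position 4-fold.
Codon 3 CCU (Pro): third position 4-fold.
Codon 4 CAU (His): third position 2-fold.
Codon 5 AAC (Asn): third position 2-fold.
Codon 6 CGG (Arg): third position 4-fold.
Codon 7 CUG (Leu): third position 4-fold.
Codon 8 UUC (Phe): third position 2-fold.
Codon 9 GUC (Val): third position 4-fold.
Four-fold degenerate third positions: 6.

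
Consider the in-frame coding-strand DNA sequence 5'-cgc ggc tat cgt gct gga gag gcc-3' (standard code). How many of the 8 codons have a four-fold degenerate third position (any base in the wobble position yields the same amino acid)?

Codon 1 CGC (Arg): third position 4-fold.
Codon 2 GGC (Gly): third position 4-fold.
Codon 3 TAT (Tyr): third position 2-fold.
Codon 4 CGT (Arg): third position 4-fold.
Codon 5 GCT (Ala): third position 4-fold.
Codon 6 GGA (Gly): third position 4-fold.
Codon 7 GAG (Glu): third position 2-fold.
Codon 8 GCC (Ala): third position 4-fold.
Four-fold degenerate third positions: 6.

6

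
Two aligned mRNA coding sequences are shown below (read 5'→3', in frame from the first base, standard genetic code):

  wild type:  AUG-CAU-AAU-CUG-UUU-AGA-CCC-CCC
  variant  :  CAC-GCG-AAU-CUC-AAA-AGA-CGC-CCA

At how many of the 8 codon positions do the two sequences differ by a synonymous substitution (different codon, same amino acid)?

Codon 1: AUG Met / CAC His — nonsynonymous.
Codon 2: CAU His / GCG Ala — nonsynonymous.
Codon 3: AAU Asn / AAU Asn — identical.
Codon 4: CUG Leu / CUC Leu — synonymous.
Codon 5: UUU Phe / AAA Lys — nonsynonymous.
Codon 6: AGA Arg / AGA Arg — identical.
Codon 7: CCC Pro / CGC Arg — nonsynonymous.
Codon 8: CCC Pro / CCA Pro — synonymous.
Synonymous differences: 2.

2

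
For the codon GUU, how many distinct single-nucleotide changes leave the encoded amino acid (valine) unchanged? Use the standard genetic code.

Position 1: none → 0 synonymous.
Position 2: none → 0 synonymous.
Position 3: GUC, GUA, GUG → 3 synonymous.
Total: 0 + 0 + 3 = 3.

3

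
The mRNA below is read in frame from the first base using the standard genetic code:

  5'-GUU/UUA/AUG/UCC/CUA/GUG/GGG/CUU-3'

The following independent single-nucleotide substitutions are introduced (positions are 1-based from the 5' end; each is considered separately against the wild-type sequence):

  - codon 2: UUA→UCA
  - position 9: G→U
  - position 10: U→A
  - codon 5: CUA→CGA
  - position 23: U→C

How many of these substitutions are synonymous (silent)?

0

Codon 2: UUA (Leu) → UCA (Ser) — missense.
Codon 3: AUG (Met) → AUU (Ile) — missense.
Codon 4: UCC (Ser) → ACC (Thr) — missense.
Codon 5: CUA (Leu) → CGA (Arg) — missense.
Codon 8: CUU (Leu) → CCU (Pro) — missense.
Synonymous: 0 of 5.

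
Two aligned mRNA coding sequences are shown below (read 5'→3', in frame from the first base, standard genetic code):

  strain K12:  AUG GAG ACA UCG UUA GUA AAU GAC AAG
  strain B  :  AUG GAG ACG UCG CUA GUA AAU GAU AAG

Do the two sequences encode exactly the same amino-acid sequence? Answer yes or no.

Codon 1: AUG Met / AUG Met — identical.
Codon 2: GAG Glu / GAG Glu — identical.
Codon 3: ACA Thr / ACG Thr — synonymous.
Codon 4: UCG Ser / UCG Ser — identical.
Codon 5: UUA Leu / CUA Leu — synonymous.
Codon 6: GUA Val / GUA Val — identical.
Codon 7: AAU Asn / AAU Asn — identical.
Codon 8: GAC Asp / GAU Asp — synonymous.
Codon 9: AAG Lys / AAG Lys — identical.
Nonsynonymous differences: 0 → same protein.

yes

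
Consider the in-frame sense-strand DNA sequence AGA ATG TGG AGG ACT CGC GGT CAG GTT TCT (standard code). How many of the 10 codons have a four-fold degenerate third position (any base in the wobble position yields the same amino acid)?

Codon 1 AGA (Arg): third position 2-fold.
Codon 2 ATG (Met): third position 1-fold.
Codon 3 TGG (Trp): third position 1-fold.
Codon 4 AGG (Arg): third position 2-fold.
Codon 5 ACT (Thr): third position 4-fold.
Codon 6 CGC (Arg): third position 4-fold.
Codon 7 GGT (Gly): third position 4-fold.
Codon 8 CAG (Gln): third position 2-fold.
Codon 9 GTT (Val): third position 4-fold.
Codon 10 TCT (Ser): third position 4-fold.
Four-fold degenerate third positions: 5.

5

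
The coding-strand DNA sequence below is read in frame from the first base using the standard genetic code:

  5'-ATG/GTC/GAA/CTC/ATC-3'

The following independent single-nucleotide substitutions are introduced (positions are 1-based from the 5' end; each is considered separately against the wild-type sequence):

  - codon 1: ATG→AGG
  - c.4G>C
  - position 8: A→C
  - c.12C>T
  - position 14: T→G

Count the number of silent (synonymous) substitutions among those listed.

Codon 1: ATG (Met) → AGG (Arg) — missense.
Codon 2: GTC (Val) → CTC (Leu) — missense.
Codon 3: GAA (Glu) → GCA (Ala) — missense.
Codon 4: CTC (Leu) → CTT (Leu) — synonymous.
Codon 5: ATC (Ile) → AGC (Ser) — missense.
Synonymous: 1 of 5.

1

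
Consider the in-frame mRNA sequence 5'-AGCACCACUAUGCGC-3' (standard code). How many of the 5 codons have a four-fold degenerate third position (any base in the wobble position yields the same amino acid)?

Codon 1 AGC (Ser): third position 2-fold.
Codon 2 ACC (Thr): third position 4-fold.
Codon 3 ACU (Thr): third position 4-fold.
Codon 4 AUG (Met): third position 1-fold.
Codon 5 CGC (Arg): third position 4-fold.
Four-fold degenerate third positions: 3.

3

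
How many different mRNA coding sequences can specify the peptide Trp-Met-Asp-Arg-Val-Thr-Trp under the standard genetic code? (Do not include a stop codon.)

Trp: 1 codon.
Met: 1 codon.
Asp: 2 codons.
Arg: 6 codons.
Val: 4 codons.
Thr: 4 codons.
Trp: 1 codon.
1 × 1 × 2 × 6 × 4 × 4 × 1 = 192.

192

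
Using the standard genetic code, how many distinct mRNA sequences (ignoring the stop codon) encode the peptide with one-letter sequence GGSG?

384

Gly: 4 codons.
Gly: 4 codons.
Ser: 6 codons.
Gly: 4 codons.
4 × 4 × 6 × 4 = 384.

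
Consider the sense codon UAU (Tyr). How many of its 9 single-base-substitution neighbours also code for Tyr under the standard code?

Position 1: none → 0 synonymous.
Position 2: none → 0 synonymous.
Position 3: UAC → 1 synonymous.
Total: 0 + 0 + 1 = 1.

1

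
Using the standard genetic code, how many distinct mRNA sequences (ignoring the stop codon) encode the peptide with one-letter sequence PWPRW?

96

Pro: 4 codons.
Trp: 1 codon.
Pro: 4 codons.
Arg: 6 codons.
Trp: 1 codon.
4 × 1 × 4 × 6 × 1 = 96.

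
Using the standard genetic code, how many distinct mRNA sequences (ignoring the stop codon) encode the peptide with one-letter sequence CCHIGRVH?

4608

Cys: 2 codons.
Cys: 2 codons.
His: 2 codons.
Ile: 3 codons.
Gly: 4 codons.
Arg: 6 codons.
Val: 4 codons.
His: 2 codons.
2 × 2 × 2 × 3 × 4 × 6 × 4 × 2 = 4608.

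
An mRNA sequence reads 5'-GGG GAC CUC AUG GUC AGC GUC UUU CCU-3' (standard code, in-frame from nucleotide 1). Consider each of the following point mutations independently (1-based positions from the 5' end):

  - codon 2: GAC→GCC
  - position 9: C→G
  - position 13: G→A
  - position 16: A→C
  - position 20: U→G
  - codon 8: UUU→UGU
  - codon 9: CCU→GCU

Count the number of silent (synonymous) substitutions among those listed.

Codon 2: GAC (Asp) → GCC (Ala) — missense.
Codon 3: CUC (Leu) → CUG (Leu) — synonymous.
Codon 5: GUC (Val) → AUC (Ile) — missense.
Codon 6: AGC (Ser) → CGC (Arg) — missense.
Codon 7: GUC (Val) → GGC (Gly) — missense.
Codon 8: UUU (Phe) → UGU (Cys) — missense.
Codon 9: CCU (Pro) → GCU (Ala) — missense.
Synonymous: 1 of 7.

1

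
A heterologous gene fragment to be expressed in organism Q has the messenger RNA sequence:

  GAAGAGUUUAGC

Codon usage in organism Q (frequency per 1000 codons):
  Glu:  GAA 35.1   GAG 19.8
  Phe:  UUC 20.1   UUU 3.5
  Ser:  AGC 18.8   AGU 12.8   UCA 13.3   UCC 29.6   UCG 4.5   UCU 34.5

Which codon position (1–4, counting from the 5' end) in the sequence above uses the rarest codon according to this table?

3

Codon 1 GAA (Glu): 35.1 per 1000.
Codon 2 GAG (Glu): 19.8 per 1000.
Codon 3 UUU (Phe): 3.5 per 1000.
Codon 4 AGC (Ser): 18.8 per 1000.
Lowest frequency is 3.5 at codon 3.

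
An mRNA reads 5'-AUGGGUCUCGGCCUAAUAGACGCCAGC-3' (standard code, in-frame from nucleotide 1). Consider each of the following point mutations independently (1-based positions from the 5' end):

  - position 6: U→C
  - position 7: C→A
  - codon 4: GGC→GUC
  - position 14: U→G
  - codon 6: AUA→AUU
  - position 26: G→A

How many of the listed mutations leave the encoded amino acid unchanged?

2

Codon 2: GGU (Gly) → GGC (Gly) — synonymous.
Codon 3: CUC (Leu) → AUC (Ile) — missense.
Codon 4: GGC (Gly) → GUC (Val) — missense.
Codon 5: CUA (Leu) → CGA (Arg) — missense.
Codon 6: AUA (Ile) → AUU (Ile) — synonymous.
Codon 9: AGC (Ser) → AAC (Asn) — missense.
Synonymous: 2 of 6.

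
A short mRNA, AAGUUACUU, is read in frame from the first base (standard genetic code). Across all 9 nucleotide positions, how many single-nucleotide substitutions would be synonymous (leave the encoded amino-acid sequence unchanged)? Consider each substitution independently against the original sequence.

6

Codon 1 (AAG, Lys): 1 synonymous substitution.
Codon 2 (UUA, Leu): 2 synonymous substitutions.
Codon 3 (CUU, Leu): 3 synonymous substitutions.
Total: 1 + 2 + 3 = 6.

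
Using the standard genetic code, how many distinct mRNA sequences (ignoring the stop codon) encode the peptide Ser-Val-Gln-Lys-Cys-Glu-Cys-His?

1536

Ser: 6 codons.
Val: 4 codons.
Gln: 2 codons.
Lys: 2 codons.
Cys: 2 codons.
Glu: 2 codons.
Cys: 2 codons.
His: 2 codons.
6 × 4 × 2 × 2 × 2 × 2 × 2 × 2 = 1536.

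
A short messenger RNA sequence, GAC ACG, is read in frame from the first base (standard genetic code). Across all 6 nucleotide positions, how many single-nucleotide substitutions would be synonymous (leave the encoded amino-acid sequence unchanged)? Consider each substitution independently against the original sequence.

Codon 1 (GAC, Asp): 1 synonymous substitution.
Codon 2 (ACG, Thr): 3 synonymous substitutions.
Total: 1 + 3 = 4.

4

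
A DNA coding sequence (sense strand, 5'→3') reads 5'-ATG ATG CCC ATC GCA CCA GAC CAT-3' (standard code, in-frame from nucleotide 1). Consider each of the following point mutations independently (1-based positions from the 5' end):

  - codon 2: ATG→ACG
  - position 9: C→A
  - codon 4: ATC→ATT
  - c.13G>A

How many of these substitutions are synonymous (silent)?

Codon 2: ATG (Met) → ACG (Thr) — missense.
Codon 3: CCC (Pro) → CCA (Pro) — synonymous.
Codon 4: ATC (Ile) → ATT (Ile) — synonymous.
Codon 5: GCA (Ala) → ACA (Thr) — missense.
Synonymous: 2 of 4.

2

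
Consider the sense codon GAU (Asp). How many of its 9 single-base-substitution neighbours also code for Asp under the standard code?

1

Position 1: none → 0 synonymous.
Position 2: none → 0 synonymous.
Position 3: GAC → 1 synonymous.
Total: 0 + 0 + 1 = 1.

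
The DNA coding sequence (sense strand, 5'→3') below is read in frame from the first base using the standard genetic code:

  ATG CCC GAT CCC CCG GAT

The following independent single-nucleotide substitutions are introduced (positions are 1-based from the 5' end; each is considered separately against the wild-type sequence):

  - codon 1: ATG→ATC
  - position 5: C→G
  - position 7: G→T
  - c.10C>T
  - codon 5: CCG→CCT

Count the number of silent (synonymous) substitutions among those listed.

1

Codon 1: ATG (Met) → ATC (Ile) — missense.
Codon 2: CCC (Pro) → CGC (Arg) — missense.
Codon 3: GAT (Asp) → TAT (Tyr) — missense.
Codon 4: CCC (Pro) → TCC (Ser) — missense.
Codon 5: CCG (Pro) → CCT (Pro) — synonymous.
Synonymous: 1 of 5.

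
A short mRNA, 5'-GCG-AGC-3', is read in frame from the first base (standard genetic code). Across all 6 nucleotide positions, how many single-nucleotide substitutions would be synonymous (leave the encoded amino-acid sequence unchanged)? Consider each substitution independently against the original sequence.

Codon 1 (GCG, Ala): 3 synonymous substitutions.
Codon 2 (AGC, Ser): 1 synonymous substitution.
Total: 3 + 1 = 4.

4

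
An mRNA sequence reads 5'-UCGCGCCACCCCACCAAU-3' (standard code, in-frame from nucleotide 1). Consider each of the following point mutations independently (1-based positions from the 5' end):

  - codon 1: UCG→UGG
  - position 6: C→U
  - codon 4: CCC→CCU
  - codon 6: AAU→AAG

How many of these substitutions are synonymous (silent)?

2

Codon 1: UCG (Ser) → UGG (Trp) — missense.
Codon 2: CGC (Arg) → CGU (Arg) — synonymous.
Codon 4: CCC (Pro) → CCU (Pro) — synonymous.
Codon 6: AAU (Asn) → AAG (Lys) — missense.
Synonymous: 2 of 4.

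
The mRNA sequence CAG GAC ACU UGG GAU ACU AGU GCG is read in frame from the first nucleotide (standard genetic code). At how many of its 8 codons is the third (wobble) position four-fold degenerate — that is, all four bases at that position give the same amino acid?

Codon 1 CAG (Gln): third position 2-fold.
Codon 2 GAC (Asp): third position 2-fold.
Codon 3 ACU (Thr): third position 4-fold.
Codon 4 UGG (Trp): third position 1-fold.
Codon 5 GAU (Asp): third position 2-fold.
Codon 6 ACU (Thr): third position 4-fold.
Codon 7 AGU (Ser): third position 2-fold.
Codon 8 GCG (Ala): third position 4-fold.
Four-fold degenerate third positions: 3.

3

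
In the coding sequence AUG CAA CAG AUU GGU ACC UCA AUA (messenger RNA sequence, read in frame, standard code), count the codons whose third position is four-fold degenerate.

Codon 1 AUG (Met): third position 1-fold.
Codon 2 CAA (Gln): third position 2-fold.
Codon 3 CAG (Gln): third position 2-fold.
Codon 4 AUU (Ile): third position 3-fold.
Codon 5 GGU (Gly): third position 4-fold.
Codon 6 ACC (Thr): third position 4-fold.
Codon 7 UCA (Ser): third position 4-fold.
Codon 8 AUA (Ile): third position 3-fold.
Four-fold degenerate third positions: 3.

3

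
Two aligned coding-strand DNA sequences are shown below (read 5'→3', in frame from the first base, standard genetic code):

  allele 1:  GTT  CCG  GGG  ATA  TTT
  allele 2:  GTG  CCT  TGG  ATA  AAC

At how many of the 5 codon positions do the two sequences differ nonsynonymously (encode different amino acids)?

Codon 1: GTT Val / GTG Val — synonymous.
Codon 2: CCG Pro / CCT Pro — synonymous.
Codon 3: GGG Gly / TGG Trp — nonsynonymous.
Codon 4: ATA Ile / ATA Ile — identical.
Codon 5: TTT Phe / AAC Asn — nonsynonymous.
Nonsynonymous differences: 2.

2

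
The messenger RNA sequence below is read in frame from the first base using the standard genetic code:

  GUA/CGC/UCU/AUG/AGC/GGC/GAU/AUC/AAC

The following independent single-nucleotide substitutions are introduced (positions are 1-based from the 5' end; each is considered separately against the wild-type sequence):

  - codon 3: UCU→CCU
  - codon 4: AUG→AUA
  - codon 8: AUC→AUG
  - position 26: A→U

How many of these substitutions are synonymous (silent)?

0

Codon 3: UCU (Ser) → CCU (Pro) — missense.
Codon 4: AUG (Met) → AUA (Ile) — missense.
Codon 8: AUC (Ile) → AUG (Met) — missense.
Codon 9: AAC (Asn) → AUC (Ile) — missense.
Synonymous: 0 of 4.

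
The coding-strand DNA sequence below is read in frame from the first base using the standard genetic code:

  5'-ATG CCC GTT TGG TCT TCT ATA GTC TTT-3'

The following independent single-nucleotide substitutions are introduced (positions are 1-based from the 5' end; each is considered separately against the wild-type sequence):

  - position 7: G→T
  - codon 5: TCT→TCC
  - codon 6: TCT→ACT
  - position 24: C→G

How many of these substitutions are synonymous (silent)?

2

Codon 3: GTT (Val) → TTT (Phe) — missense.
Codon 5: TCT (Ser) → TCC (Ser) — synonymous.
Codon 6: TCT (Ser) → ACT (Thr) — missense.
Codon 8: GTC (Val) → GTG (Val) — synonymous.
Synonymous: 2 of 4.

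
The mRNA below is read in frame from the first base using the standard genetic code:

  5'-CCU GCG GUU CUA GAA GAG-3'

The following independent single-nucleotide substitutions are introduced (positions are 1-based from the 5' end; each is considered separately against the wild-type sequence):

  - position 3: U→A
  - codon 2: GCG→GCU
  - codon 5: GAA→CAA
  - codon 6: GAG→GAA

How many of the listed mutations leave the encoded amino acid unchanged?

3

Codon 1: CCU (Pro) → CCA (Pro) — synonymous.
Codon 2: GCG (Ala) → GCU (Ala) — synonymous.
Codon 5: GAA (Glu) → CAA (Gln) — missense.
Codon 6: GAG (Glu) → GAA (Glu) — synonymous.
Synonymous: 3 of 4.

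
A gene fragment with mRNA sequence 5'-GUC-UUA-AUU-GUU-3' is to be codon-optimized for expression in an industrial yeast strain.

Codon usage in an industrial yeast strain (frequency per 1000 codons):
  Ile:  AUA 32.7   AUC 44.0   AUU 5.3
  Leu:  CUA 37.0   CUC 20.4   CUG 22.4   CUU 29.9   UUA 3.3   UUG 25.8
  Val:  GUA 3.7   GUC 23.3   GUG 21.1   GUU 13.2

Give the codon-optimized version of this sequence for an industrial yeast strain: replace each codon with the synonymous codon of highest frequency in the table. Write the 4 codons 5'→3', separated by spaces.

GUC CUA AUC GUC

Codon 1 (Val): best is GUC at 23.3.
Codon 2 (Leu): best is CUA at 37.0.
Codon 3 (Ile): best is AUC at 44.0.
Codon 4 (Val): best is GUC at 23.3.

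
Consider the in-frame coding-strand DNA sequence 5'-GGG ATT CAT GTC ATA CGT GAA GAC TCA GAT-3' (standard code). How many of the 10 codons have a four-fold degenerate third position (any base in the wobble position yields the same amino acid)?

Codon 1 GGG (Gly): third position 4-fold.
Codon 2 ATT (Ile): third position 3-fold.
Codon 3 CAT (His): third position 2-fold.
Codon 4 GTC (Val): third position 4-fold.
Codon 5 ATA (Ile): third position 3-fold.
Codon 6 CGT (Arg): third position 4-fold.
Codon 7 GAA (Glu): third position 2-fold.
Codon 8 GAC (Asp): third position 2-fold.
Codon 9 TCA (Ser): third position 4-fold.
Codon 10 GAT (Asp): third position 2-fold.
Four-fold degenerate third positions: 4.

4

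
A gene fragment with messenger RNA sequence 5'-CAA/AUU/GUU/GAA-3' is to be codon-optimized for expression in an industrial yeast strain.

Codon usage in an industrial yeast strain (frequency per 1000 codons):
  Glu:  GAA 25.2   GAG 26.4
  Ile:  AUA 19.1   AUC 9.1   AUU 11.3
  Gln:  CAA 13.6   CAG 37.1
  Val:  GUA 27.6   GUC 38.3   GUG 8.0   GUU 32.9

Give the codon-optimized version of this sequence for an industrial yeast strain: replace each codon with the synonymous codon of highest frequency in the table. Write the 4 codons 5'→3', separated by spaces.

CAG AUA GUC GAG

Codon 1 (Gln): best is CAG at 37.1.
Codon 2 (Ile): best is AUA at 19.1.
Codon 3 (Val): best is GUC at 38.3.
Codon 4 (Glu): best is GAG at 26.4.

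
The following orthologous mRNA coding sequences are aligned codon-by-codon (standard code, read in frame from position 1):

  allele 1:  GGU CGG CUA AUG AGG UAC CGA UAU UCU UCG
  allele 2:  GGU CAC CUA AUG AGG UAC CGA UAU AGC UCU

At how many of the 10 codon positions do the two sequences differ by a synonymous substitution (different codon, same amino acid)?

2

Codon 1: GGU Gly / GGU Gly — identical.
Codon 2: CGG Arg / CAC His — nonsynonymous.
Codon 3: CUA Leu / CUA Leu — identical.
Codon 4: AUG Met / AUG Met — identical.
Codon 5: AGG Arg / AGG Arg — identical.
Codon 6: UAC Tyr / UAC Tyr — identical.
Codon 7: CGA Arg / CGA Arg — identical.
Codon 8: UAU Tyr / UAU Tyr — identical.
Codon 9: UCU Ser / AGC Ser — synonymous.
Codon 10: UCG Ser / UCU Ser — synonymous.
Synonymous differences: 2.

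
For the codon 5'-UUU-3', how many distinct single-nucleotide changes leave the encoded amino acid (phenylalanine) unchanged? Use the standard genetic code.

1

Position 1: none → 0 synonymous.
Position 2: none → 0 synonymous.
Position 3: UUC → 1 synonymous.
Total: 0 + 0 + 1 = 1.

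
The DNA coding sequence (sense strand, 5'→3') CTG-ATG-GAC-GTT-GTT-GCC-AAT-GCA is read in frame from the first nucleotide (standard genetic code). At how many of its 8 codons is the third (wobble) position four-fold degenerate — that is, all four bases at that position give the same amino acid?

5

Codon 1 CTG (Leu): third position 4-fold.
Codon 2 ATG (Met): third position 1-fold.
Codon 3 GAC (Asp): third position 2-fold.
Codon 4 GTT (Val): third position 4-fold.
Codon 5 GTT (Val): third position 4-fold.
Codon 6 GCC (Ala): third position 4-fold.
Codon 7 AAT (Asn): third position 2-fold.
Codon 8 GCA (Ala): third position 4-fold.
Four-fold degenerate third positions: 5.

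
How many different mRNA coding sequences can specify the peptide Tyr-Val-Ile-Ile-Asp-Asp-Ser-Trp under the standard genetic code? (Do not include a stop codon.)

1728

Tyr: 2 codons.
Val: 4 codons.
Ile: 3 codons.
Ile: 3 codons.
Asp: 2 codons.
Asp: 2 codons.
Ser: 6 codons.
Trp: 1 codon.
2 × 4 × 3 × 3 × 2 × 2 × 6 × 1 = 1728.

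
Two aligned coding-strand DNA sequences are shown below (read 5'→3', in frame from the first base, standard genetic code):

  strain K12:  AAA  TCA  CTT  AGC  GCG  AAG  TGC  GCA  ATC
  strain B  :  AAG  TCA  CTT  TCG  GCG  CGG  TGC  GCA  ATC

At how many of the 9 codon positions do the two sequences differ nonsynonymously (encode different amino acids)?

1

Codon 1: AAA Lys / AAG Lys — synonymous.
Codon 2: TCA Ser / TCA Ser — identical.
Codon 3: CTT Leu / CTT Leu — identical.
Codon 4: AGC Ser / TCG Ser — synonymous.
Codon 5: GCG Ala / GCG Ala — identical.
Codon 6: AAG Lys / CGG Arg — nonsynonymous.
Codon 7: TGC Cys / TGC Cys — identical.
Codon 8: GCA Ala / GCA Ala — identical.
Codon 9: ATC Ile / ATC Ile — identical.
Nonsynonymous differences: 1.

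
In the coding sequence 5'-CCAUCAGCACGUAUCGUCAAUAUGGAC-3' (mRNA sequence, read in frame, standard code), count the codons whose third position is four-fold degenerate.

5

Codon 1 CCA (Pro): third position 4-fold.
Codon 2 UCA (Ser): third position 4-fold.
Codon 3 GCA (Ala): third position 4-fold.
Codon 4 CGU (Arg): third position 4-fold.
Codon 5 AUC (Ile): third position 3-fold.
Codon 6 GUC (Val): third position 4-fold.
Codon 7 AAU (Asn): third position 2-fold.
Codon 8 AUG (Met): third position 1-fold.
Codon 9 GAC (Asp): third position 2-fold.
Four-fold degenerate third positions: 5.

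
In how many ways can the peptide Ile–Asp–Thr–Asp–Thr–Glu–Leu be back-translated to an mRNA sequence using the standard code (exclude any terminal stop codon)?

Ile: 3 codons.
Asp: 2 codons.
Thr: 4 codons.
Asp: 2 codons.
Thr: 4 codons.
Glu: 2 codons.
Leu: 6 codons.
3 × 2 × 4 × 2 × 4 × 2 × 6 = 2304.

2304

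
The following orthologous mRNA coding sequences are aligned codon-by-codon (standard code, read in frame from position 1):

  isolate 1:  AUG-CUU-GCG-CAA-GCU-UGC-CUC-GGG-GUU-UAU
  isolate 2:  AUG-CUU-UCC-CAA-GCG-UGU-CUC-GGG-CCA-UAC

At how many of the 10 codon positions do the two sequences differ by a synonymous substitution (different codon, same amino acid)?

Codon 1: AUG Met / AUG Met — identical.
Codon 2: CUU Leu / CUU Leu — identical.
Codon 3: GCG Ala / UCC Ser — nonsynonymous.
Codon 4: CAA Gln / CAA Gln — identical.
Codon 5: GCU Ala / GCG Ala — synonymous.
Codon 6: UGC Cys / UGU Cys — synonymous.
Codon 7: CUC Leu / CUC Leu — identical.
Codon 8: GGG Gly / GGG Gly — identical.
Codon 9: GUU Val / CCA Pro — nonsynonymous.
Codon 10: UAU Tyr / UAC Tyr — synonymous.
Synonymous differences: 3.

3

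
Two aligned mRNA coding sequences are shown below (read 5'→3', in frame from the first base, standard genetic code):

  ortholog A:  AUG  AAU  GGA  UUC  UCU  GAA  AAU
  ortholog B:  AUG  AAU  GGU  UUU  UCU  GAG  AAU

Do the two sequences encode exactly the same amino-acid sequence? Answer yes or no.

yes

Codon 1: AUG Met / AUG Met — identical.
Codon 2: AAU Asn / AAU Asn — identical.
Codon 3: GGA Gly / GGU Gly — synonymous.
Codon 4: UUC Phe / UUU Phe — synonymous.
Codon 5: UCU Ser / UCU Ser — identical.
Codon 6: GAA Glu / GAG Glu — synonymous.
Codon 7: AAU Asn / AAU Asn — identical.
Nonsynonymous differences: 0 → same protein.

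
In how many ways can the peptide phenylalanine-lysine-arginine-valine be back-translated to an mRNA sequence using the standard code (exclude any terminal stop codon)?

96

Phe: 2 codons.
Lys: 2 codons.
Arg: 6 codons.
Val: 4 codons.
2 × 2 × 6 × 4 = 96.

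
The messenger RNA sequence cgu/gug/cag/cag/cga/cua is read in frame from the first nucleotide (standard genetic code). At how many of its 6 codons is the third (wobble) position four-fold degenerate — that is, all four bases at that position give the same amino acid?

Codon 1 CGU (Arg): third position 4-fold.
Codon 2 GUG (Val): third position 4-fold.
Codon 3 CAG (Gln): third position 2-fold.
Codon 4 CAG (Gln): third position 2-fold.
Codon 5 CGA (Arg): third position 4-fold.
Codon 6 CUA (Leu): third position 4-fold.
Four-fold degenerate third positions: 4.

4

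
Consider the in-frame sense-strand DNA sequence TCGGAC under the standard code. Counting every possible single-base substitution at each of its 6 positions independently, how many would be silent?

4

Codon 1 (TCG, Ser): 3 synonymous substitutions.
Codon 2 (GAC, Asp): 1 synonymous substitution.
Total: 3 + 1 = 4.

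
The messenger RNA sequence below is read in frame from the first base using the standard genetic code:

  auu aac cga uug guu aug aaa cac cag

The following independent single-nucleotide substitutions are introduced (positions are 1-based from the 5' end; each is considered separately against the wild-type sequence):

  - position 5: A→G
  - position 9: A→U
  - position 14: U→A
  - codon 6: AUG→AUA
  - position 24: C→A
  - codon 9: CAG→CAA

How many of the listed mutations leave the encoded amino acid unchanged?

2

Codon 2: AAC (Asn) → AGC (Ser) — missense.
Codon 3: CGA (Arg) → CGU (Arg) — synonymous.
Codon 5: GUU (Val) → GAU (Asp) — missense.
Codon 6: AUG (Met) → AUA (Ile) — missense.
Codon 8: CAC (His) → CAA (Gln) — missense.
Codon 9: CAG (Gln) → CAA (Gln) — synonymous.
Synonymous: 2 of 6.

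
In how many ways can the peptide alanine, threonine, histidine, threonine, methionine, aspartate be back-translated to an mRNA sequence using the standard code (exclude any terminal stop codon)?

Ala: 4 codons.
Thr: 4 codons.
His: 2 codons.
Thr: 4 codons.
Met: 1 codon.
Asp: 2 codons.
4 × 4 × 2 × 4 × 1 × 2 = 256.

256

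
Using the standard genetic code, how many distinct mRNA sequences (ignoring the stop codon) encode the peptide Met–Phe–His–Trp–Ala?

Met: 1 codon.
Phe: 2 codons.
His: 2 codons.
Trp: 1 codon.
Ala: 4 codons.
1 × 2 × 2 × 1 × 4 = 16.

16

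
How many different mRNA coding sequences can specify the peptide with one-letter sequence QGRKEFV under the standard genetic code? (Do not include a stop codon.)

1536

Gln: 2 codons.
Gly: 4 codons.
Arg: 6 codons.
Lys: 2 codons.
Glu: 2 codons.
Phe: 2 codons.
Val: 4 codons.
2 × 4 × 6 × 2 × 2 × 2 × 4 = 1536.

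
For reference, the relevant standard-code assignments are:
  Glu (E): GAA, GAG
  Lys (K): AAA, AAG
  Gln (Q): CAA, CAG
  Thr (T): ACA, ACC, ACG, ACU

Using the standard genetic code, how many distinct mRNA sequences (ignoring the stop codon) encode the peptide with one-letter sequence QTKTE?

Gln: 2 codons.
Thr: 4 codons.
Lys: 2 codons.
Thr: 4 codons.
Glu: 2 codons.
2 × 4 × 2 × 4 × 2 = 128.

128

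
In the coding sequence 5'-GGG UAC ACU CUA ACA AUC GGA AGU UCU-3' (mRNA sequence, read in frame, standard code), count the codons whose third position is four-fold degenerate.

Codon 1 GGG (Gly): third position 4-fold.
Codon 2 UAC (Tyr): third position 2-fold.
Codon 3 ACU (Thr): third position 4-fold.
Codon 4 CUA (Leu): third position 4-fold.
Codon 5 ACA (Thr): third position 4-fold.
Codon 6 AUC (Ile): third position 3-fold.
Codon 7 GGA (Gly): third position 4-fold.
Codon 8 AGU (Ser): third position 2-fold.
Codon 9 UCU (Ser): third position 4-fold.
Four-fold degenerate third positions: 6.

6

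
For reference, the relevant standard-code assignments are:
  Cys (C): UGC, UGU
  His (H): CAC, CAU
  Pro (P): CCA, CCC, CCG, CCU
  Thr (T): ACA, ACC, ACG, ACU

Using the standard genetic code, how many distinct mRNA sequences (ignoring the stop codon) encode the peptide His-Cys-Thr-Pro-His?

128

His: 2 codons.
Cys: 2 codons.
Thr: 4 codons.
Pro: 4 codons.
His: 2 codons.
2 × 2 × 4 × 4 × 2 = 128.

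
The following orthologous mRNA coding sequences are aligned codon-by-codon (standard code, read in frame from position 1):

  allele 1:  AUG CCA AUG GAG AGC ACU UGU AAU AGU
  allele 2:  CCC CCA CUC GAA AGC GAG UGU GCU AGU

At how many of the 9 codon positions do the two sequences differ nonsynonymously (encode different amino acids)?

4

Codon 1: AUG Met / CCC Pro — nonsynonymous.
Codon 2: CCA Pro / CCA Pro — identical.
Codon 3: AUG Met / CUC Leu — nonsynonymous.
Codon 4: GAG Glu / GAA Glu — synonymous.
Codon 5: AGC Ser / AGC Ser — identical.
Codon 6: ACU Thr / GAG Glu — nonsynonymous.
Codon 7: UGU Cys / UGU Cys — identical.
Codon 8: AAU Asn / GCU Ala — nonsynonymous.
Codon 9: AGU Ser / AGU Ser — identical.
Nonsynonymous differences: 4.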